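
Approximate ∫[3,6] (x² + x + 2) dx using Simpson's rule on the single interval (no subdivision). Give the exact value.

S = (b−a)/6 · [f(3) + 4f(4.5) + f(6)] = 0.5·[14 + 4·26.75 + 44] = 82.5.

82.5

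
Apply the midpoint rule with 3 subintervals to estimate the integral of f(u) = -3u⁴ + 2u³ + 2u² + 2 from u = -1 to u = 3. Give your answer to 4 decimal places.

-60.6914

h = (3 − (-1))/3 = 1.333333.
Midpoints m₁,…,m₃ = -0.333333, 1, 2.333333.
f(m₁)=2.111111, f(m₂)=3, f(m₃)=-50.629630.
h·[f(m₁) + f(m₂) + f(m₃)] = 1.333333·(-45.518519) = -60.6914.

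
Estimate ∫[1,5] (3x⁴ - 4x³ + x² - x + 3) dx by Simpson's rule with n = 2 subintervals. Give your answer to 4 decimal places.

h = (5 − 1)/2 = 2.
Nodes x₀,…,x₂ = 1, 3, 5.
f(x) = 3x⁴ - 4x³ + x² - x + 3: f₀=2, f₁=144, f₂=1398.
(h/3)·[f₀ + 4f₁ + f₂] = 0.666667·(1976) = 1317.3333.

1317.3333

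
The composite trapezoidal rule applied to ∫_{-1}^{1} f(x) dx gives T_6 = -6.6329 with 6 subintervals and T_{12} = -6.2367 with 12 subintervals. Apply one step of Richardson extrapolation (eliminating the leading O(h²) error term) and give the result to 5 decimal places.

R = (4·T_{12} − T_6) / 3 = (4·(-6.2367) − (-6.6329))/3 = (-18.3139)/3 = -6.10463.

-6.10463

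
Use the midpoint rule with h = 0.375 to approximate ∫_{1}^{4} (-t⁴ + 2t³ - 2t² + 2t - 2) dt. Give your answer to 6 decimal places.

h = (4 − 1)/8 = 0.375.
Midpoints m₁,…,m₈ = 1.1875, 1.5625, 1.9375, 2.3125, 2.6875, 3.0625, 3.4375, 3.8125.
f(m₁)=-1.0847320556640625, f(m₂)=-2.0888824462890625, f(m₃)=-5.1782379150390625, f(m₄)=-11.9348297119140625, f(m₅)=-24.4152984619140625, f(m₆)=-45.1508941650390625, f(m₇)=-77.1474761962890625, f(m₈)=-123.8855133056640625.
h·[f(m₁) + f(m₂) + f(m₃) + f(m₄) + f(m₅) + f(m₆) + f(m₇) + f(m₈)] = 0.375·(-290.8858642578125) = -109.082199.

-109.082199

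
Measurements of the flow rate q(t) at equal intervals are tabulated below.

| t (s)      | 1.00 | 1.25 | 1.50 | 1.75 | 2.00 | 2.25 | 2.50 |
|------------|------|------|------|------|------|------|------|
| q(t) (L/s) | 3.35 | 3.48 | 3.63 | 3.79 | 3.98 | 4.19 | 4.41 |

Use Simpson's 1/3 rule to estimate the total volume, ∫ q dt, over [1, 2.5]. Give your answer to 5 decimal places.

h = 0.25, n = 6.
(h/3)·[y₀ + 4y₁ + 2y₂ + 4y₃ + 2y₄ + 4y₅ + y₆] = 0.083333·(68.82) = 5.73500.

5.73500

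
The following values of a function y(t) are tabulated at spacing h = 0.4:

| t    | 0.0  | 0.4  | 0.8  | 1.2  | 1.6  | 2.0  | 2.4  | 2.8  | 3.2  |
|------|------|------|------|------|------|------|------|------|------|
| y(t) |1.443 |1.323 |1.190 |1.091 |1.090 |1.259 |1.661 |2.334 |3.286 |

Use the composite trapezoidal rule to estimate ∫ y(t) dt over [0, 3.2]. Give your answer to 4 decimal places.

4.9250

h = 0.4, n = 8.
(h/2)·[y₀ + 2y₁ + 2y₂ + 2y₃ + 2y₄ + 2y₅ + 2y₆ + 2y₇ + y₈] = 0.2·(24.625) = 4.9250.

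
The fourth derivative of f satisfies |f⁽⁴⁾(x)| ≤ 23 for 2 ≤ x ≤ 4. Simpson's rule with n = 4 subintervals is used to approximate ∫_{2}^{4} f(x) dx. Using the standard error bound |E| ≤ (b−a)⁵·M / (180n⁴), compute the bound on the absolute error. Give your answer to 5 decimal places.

0.01597

|E| ≤ (2)⁵·23 / (180·4⁴) = 736/46080 = 0.01597.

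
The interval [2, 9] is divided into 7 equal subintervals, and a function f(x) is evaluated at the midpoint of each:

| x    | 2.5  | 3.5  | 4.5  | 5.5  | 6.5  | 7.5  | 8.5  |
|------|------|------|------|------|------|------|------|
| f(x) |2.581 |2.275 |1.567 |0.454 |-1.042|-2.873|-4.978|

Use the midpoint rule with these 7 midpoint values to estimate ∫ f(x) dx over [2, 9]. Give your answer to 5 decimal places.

h = 1, n = 7.
h·[y(m₁) + y(m₂) + y(m₃) + y(m₄) + y(m₅) + y(m₆) + y(m₇)] = 1·(-2.016) = -2.01600.

-2.01600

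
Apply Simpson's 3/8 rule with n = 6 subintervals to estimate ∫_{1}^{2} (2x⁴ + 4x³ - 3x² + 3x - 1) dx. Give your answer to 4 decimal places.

h = (2 − 1)/6 = 0.166667.
Nodes x₀,…,x₆ = 1, 1.166667, 1.333333, 1.5, 1.666667, 1.833333, 2.
f(x) = 2x⁴ + 4x³ - 3x² + 3x - 1: f₀=5, f₁=8.473765, f₂=13.469136, f₃=20.375, f₄=29.617284, f₅=41.658951, f₆=57.
(3h/8)·[f₀ + 3f₁ + 3f₂ + 2f₃ + 3f₄ + 3f₅ + f₆] = 0.0625·(382.407407) = 23.9005.

23.9005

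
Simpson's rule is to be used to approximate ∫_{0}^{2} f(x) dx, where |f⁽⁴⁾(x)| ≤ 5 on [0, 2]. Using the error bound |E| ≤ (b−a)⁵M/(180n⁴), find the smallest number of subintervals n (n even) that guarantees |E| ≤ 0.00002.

16

Need 160/(180n⁴) ≤ 0.00002.
n⁴ ≥ 160/(180·0.00002) = 44444.4 ⇒ n ≥ 14.5196, so the smallest even n is 16. (n must be even for Simpson's rule.)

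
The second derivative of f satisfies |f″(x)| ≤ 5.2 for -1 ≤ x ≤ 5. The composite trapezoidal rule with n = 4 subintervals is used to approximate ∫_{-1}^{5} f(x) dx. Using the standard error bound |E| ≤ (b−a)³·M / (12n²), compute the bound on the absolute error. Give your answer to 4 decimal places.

|E| ≤ (6)³·5.2 / (12·4²) = 1123.2/192 = 5.8500.

5.8500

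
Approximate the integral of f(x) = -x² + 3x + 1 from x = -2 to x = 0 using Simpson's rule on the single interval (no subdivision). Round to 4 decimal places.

S = (b−a)/6 · [f(-2) + 4f(-1) + f(0)] = 0.333333·[(-9) + 4·(-3) + 1] = -6.6667.

-6.6667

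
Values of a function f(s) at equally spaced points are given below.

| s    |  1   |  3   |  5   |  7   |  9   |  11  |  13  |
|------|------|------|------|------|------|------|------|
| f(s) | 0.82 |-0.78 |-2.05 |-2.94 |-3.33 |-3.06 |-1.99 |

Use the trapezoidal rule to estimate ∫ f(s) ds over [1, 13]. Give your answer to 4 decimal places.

-25.4900

h = 2, n = 6.
(h/2)·[y₀ + 2y₁ + 2y₂ + 2y₃ + 2y₄ + 2y₅ + y₆] = 1·(-25.49) = -25.4900.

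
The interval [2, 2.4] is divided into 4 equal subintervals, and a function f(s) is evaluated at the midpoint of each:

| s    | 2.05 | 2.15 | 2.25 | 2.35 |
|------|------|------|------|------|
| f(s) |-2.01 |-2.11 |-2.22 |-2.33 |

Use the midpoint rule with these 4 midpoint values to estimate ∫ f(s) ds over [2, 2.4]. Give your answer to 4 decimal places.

h = 0.1, n = 4.
h·[y(m₁) + y(m₂) + y(m₃) + y(m₄)] = 0.1·(-8.67) = -0.8670.

-0.8670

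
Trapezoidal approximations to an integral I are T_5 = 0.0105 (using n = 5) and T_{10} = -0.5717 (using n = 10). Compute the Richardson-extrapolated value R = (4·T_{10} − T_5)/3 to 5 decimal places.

R = (4·T_{10} − T_5) / 3 = (4·(-0.5717) − 0.0105)/3 = (-2.2973)/3 = -0.76577.

-0.76577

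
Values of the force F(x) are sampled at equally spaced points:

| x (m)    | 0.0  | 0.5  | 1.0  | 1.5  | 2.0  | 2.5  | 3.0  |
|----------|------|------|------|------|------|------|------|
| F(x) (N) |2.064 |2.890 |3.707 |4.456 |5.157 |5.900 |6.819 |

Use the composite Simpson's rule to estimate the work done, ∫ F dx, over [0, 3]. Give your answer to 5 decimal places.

13.26583

h = 0.5, n = 6.
(h/3)·[y₀ + 4y₁ + 2y₂ + 4y₃ + 2y₄ + 4y₅ + y₆] = 0.166667·(79.595) = 13.26583.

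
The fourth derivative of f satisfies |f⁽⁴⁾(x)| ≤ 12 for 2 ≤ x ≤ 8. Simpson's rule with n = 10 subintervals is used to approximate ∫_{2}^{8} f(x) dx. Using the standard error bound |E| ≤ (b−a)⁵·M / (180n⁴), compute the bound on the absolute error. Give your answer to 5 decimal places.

|E| ≤ (6)⁵·12 / (180·10⁴) = 93312/1800000 = 0.05184.

0.05184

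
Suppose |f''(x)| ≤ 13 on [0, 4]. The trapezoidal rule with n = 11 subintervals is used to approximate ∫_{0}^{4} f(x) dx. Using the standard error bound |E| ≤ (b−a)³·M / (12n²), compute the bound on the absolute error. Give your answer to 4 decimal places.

|E| ≤ (4)³·13 / (12·11²) = 832/1452 = 0.5730.

0.5730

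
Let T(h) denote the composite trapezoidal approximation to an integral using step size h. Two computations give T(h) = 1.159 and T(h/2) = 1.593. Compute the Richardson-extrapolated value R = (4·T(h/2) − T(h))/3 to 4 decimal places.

1.7377

R = (4·T(h/2) − T(h)) / 3 = (4·1.593 − 1.159)/3 = (5.213)/3 = 1.7377.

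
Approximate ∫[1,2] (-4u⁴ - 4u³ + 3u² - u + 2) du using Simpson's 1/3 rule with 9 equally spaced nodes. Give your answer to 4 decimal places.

-32.3001

h = (2 − 1)/8 = 0.125.
Nodes u₀,…,u₈ = 1, 1.125, 1.25, 1.375, 1.5, 1.625, 1.75, 1.875, 2.
f(u) = -4u⁴ - 4u³ + 3u² - u + 2: f₀=-4, f₁=-7.4306640625, f₂=-12.140625, f₃=-18.3994140625, f₄=-26.5, f₅=-36.7587890625, f₆=-49.515625, f₇=-65.1337890625, f₈=-84.
(h/3)·[f₀ + 4f₁ + 2f₂ + 4f₃ + 2f₄ + 4f₅ + 2f₆ + 4f₇ + f₈] = 0.041667·(-775.203125) = -32.3001.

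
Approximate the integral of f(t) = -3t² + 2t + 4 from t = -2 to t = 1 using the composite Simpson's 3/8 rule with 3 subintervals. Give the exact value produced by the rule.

h = (1 − (-2))/3 = 1.
Nodes t₀,…,t₃ = -2, -1, 0, 1.
f(t) = -3t² + 2t + 4: f₀=-12, f₁=-1, f₂=4, f₃=3.
(3h/8)·[f₀ + 3f₁ + 3f₂ + f₃] = 0.375·(0) = 0.

0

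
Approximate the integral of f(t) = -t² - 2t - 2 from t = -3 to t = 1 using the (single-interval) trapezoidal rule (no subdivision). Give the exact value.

T = (b−a)/2 · [f(-3) + f(1)] = 2·[(-5) + (-5)] = -20.

-20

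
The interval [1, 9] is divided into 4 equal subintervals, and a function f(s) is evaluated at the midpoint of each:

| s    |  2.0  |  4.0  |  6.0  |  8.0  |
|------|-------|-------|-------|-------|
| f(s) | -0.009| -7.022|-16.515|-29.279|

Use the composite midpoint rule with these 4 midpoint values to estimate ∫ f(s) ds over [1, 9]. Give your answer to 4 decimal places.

h = 2, n = 4.
h·[y(m₁) + y(m₂) + y(m₃) + y(m₄)] = 2·(-52.825) = -105.6500.

-105.6500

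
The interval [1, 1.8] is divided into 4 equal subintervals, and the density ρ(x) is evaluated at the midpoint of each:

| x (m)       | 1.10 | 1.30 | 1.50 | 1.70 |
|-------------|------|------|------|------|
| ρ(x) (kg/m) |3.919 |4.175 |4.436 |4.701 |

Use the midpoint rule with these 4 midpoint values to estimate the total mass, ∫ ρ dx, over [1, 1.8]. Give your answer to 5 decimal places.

3.44620

h = 0.2, n = 4.
h·[y(m₁) + y(m₂) + y(m₃) + y(m₄)] = 0.2·(17.231) = 3.44620.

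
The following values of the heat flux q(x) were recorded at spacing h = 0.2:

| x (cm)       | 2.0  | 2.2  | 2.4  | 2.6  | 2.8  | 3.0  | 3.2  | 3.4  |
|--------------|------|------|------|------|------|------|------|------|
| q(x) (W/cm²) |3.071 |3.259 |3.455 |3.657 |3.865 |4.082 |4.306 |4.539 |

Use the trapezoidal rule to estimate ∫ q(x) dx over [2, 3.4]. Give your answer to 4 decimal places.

h = 0.2, n = 7.
(h/2)·[y₀ + 2y₁ + 2y₂ + 2y₃ + 2y₄ + 2y₅ + 2y₆ + y₇] = 0.1·(52.858) = 5.2858.

5.2858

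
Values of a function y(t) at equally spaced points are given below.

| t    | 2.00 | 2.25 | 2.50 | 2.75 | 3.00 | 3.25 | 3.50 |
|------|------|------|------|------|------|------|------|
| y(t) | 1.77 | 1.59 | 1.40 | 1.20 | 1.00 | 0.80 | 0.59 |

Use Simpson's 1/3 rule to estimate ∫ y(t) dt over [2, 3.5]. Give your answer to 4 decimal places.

1.7933

h = 0.25, n = 6.
(h/3)·[y₀ + 4y₁ + 2y₂ + 4y₃ + 2y₄ + 4y₅ + y₆] = 0.083333·(21.52) = 1.7933.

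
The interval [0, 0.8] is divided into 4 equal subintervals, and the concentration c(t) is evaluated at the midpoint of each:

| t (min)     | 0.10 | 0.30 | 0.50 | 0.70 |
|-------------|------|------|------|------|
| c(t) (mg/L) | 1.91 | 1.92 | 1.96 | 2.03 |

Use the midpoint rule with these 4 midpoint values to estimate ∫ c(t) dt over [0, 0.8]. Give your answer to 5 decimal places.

h = 0.2, n = 4.
h·[y(m₁) + y(m₂) + y(m₃) + y(m₄)] = 0.2·(7.82) = 1.56400.

1.56400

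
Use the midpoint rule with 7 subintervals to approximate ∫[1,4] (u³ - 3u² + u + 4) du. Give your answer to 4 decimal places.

20.0434

h = (4 − 1)/7 = 0.428571.
Midpoints m₁,…,m₇ = 1.214286, 1.642857, 2.071429, 2.5, 2.928571, 3.357143, 3.785714.
f(m₁)=2.581268, f(m₂)=1.979956, f(m₃)=2.087099, f(m₄)=3.375, f(m₅)=6.315962, f(m₆)=11.382289, f(m₇)=19.046283.
h·[f(m₁) + f(m₂) + f(m₃) + f(m₄) + f(m₅) + f(m₆) + f(m₇)] = 0.428571·(46.767857) = 20.0434.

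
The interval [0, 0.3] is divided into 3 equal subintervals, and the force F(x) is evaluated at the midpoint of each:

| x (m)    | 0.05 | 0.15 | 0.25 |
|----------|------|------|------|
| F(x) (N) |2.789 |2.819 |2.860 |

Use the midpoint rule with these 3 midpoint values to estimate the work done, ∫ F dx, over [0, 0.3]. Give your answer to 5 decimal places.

h = 0.1, n = 3.
h·[y(m₁) + y(m₂) + y(m₃)] = 0.1·(8.468) = 0.84680.

0.84680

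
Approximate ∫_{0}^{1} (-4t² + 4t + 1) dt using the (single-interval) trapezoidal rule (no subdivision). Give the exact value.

T = (b−a)/2 · [f(0) + f(1)] = 0.5·[1 + 1] = 1.

1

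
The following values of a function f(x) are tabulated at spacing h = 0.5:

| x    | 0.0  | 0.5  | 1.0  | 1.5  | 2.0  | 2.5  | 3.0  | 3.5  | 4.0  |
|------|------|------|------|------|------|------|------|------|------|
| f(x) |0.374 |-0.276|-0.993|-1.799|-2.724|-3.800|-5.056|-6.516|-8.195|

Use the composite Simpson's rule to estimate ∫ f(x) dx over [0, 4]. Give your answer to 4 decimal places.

h = 0.5, n = 8.
(h/3)·[y₀ + 4y₁ + 2y₂ + 4y₃ + 2y₄ + 4y₅ + 2y₆ + 4y₇ + y₈] = 0.166667·(-74.931) = -12.4885.

-12.4885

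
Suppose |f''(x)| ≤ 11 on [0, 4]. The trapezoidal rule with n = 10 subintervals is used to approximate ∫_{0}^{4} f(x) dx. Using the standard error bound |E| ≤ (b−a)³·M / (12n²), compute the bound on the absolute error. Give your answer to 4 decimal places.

|E| ≤ (4)³·11 / (12·10²) = 704/1200 = 0.5867.

0.5867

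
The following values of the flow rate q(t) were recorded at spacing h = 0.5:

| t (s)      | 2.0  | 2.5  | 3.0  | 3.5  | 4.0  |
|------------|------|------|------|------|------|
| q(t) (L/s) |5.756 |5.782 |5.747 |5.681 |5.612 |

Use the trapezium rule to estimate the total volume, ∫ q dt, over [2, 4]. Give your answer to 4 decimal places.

11.4470

h = 0.5, n = 4.
(h/2)·[y₀ + 2y₁ + 2y₂ + 2y₃ + y₄] = 0.25·(45.788) = 11.4470.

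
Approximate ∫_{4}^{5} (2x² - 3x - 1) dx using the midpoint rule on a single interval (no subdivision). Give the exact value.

26

M = (b−a)·f(4.5) = 1·(26) = 26.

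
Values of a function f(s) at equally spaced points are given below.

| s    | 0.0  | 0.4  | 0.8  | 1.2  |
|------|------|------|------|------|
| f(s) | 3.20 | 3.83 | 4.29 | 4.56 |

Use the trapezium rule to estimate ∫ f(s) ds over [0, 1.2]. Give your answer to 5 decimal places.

h = 0.4, n = 3.
(h/2)·[y₀ + 2y₁ + 2y₂ + y₃] = 0.2·(24.00) = 4.80000.

4.80000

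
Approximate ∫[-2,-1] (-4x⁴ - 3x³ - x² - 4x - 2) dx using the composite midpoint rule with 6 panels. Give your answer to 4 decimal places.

-11.7827

h = (-1 − (-2))/6 = 0.166667.
Midpoints m₁,…,m₆ = -1.916667, -1.75, -1.583333, -1.416667, -1.25, -1.083333.
f(m₁)=-30.865355, f(m₂)=-19.5, f(m₃)=-11.404707, f(m₄)=-5.922068, f(m₅)=-2.46875, f(m₆)=-0.535494.
h·[f(m₁) + f(m₂) + f(m₃) + f(m₄) + f(m₅) + f(m₆)] = 0.166667·(-70.696373) = -11.7827.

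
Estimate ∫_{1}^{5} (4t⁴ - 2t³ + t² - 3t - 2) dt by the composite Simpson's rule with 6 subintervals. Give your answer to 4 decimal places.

2184.9547

h = (5 − 1)/6 = 0.666667.
Nodes t₀,…,t₆ = 1, 1.666667, 2.333333, 3, 3.666667, 4.333333, 5.
f(t) = 4t⁴ - 2t³ + t² - 3t - 2: f₀=-2, f₁=17.382716, f₂=89.604938, f₃=268, f₄=624.864198, f₅=1251.456790, f₆=2258.
(h/3)·[f₀ + 4f₁ + 2f₂ + 4f₃ + 2f₄ + 4f₅ + f₆] = 0.222222·(9832.296296) = 2184.9547.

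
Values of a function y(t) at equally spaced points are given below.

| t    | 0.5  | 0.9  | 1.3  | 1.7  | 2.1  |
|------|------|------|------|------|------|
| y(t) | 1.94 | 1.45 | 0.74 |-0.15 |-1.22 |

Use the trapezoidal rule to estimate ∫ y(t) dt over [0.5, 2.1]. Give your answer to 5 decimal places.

0.96000

h = 0.4, n = 4.
(h/2)·[y₀ + 2y₁ + 2y₂ + 2y₃ + y₄] = 0.2·(4.80) = 0.96000.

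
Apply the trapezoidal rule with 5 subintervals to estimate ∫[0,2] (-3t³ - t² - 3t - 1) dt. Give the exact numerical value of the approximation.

-23.2

h = (2 − 0)/5 = 0.4.
Nodes t₀,…,t₅ = 0, 0.4, 0.8, 1.2, 1.6, 2.
f(t) = -3t³ - t² - 3t - 1: f₀=-1, f₁=-2.552, f₂=-5.576, f₃=-11.224, f₄=-20.648, f₅=-35.
(h/2)·[f₀ + 2f₁ + 2f₂ + 2f₃ + 2f₄ + f₅] = 0.2·(-116) = -23.2.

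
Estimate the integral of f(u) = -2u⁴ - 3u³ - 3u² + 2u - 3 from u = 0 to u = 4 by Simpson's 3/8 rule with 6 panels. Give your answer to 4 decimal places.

h = (4 − 0)/6 = 0.666667.
Nodes u₀,…,u₆ = 0, 0.666667, 1.333333, 2, 2.666667, 3.333333, 4.
f(u) = -2u⁴ - 3u³ - 3u² + 2u - 3: f₀=-3, f₁=-4.283951, f₂=-19.098765, f₃=-67, f₄=-177.024691, f₅=-387.691358, f₆=-747.
(3h/8)·[f₀ + 3f₁ + 3f₂ + 2f₃ + 3f₄ + 3f₅ + f₆] = 0.25·(-2648.296296) = -662.0741.

-662.0741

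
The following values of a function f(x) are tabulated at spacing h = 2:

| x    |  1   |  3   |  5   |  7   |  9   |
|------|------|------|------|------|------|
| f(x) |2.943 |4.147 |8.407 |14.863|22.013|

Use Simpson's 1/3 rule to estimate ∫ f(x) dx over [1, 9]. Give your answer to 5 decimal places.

78.54000

h = 2, n = 4.
(h/3)·[y₀ + 4y₁ + 2y₂ + 4y₃ + y₄] = 0.666667·(117.810) = 78.54000.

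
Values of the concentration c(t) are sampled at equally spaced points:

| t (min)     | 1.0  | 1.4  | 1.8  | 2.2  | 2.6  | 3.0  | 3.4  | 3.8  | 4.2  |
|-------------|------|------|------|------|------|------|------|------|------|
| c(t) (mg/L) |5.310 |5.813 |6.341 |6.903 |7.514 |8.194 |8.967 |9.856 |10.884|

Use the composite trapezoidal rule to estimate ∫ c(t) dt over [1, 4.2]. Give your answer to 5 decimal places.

h = 0.4, n = 8.
(h/2)·[y₀ + 2y₁ + 2y₂ + 2y₃ + 2y₄ + 2y₅ + 2y₆ + 2y₇ + y₈] = 0.2·(123.370) = 24.67400.

24.67400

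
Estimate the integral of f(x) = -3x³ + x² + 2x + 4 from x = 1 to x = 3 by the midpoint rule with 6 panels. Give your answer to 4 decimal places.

-35.0185

h = (3 − 1)/6 = 0.333333.
Midpoints m₁,…,m₆ = 1.166667, 1.5, 1.833333, 2.166667, 2.5, 2.833333.
f(m₁)=2.930556, f(m₂)=-0.875, f(m₃)=-7.458333, f(m₄)=-17.486111, f(m₅)=-31.625, f(m₆)=-50.541667.
h·[f(m₁) + f(m₂) + f(m₃) + f(m₄) + f(m₅) + f(m₆)] = 0.333333·(-105.055556) = -35.0185.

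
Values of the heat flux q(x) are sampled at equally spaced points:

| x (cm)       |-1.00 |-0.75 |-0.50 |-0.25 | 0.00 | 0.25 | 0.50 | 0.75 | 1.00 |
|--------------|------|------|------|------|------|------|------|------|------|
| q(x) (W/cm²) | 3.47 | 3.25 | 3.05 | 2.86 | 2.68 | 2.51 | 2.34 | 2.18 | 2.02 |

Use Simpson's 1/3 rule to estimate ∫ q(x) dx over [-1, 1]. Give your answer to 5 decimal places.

h = 0.25, n = 8.
(h/3)·[y₀ + 4y₁ + 2y₂ + 4y₃ + 2y₄ + 4y₅ + 2y₆ + 4y₇ + y₈] = 0.083333·(64.83) = 5.40250.

5.40250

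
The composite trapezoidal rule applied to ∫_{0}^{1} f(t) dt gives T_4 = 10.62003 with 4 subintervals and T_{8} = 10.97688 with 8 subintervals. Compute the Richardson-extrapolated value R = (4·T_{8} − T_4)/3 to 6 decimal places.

11.095830

R = (4·T_{8} − T_4) / 3 = (4·10.97688 − 10.62003)/3 = (33.28749)/3 = 11.095830.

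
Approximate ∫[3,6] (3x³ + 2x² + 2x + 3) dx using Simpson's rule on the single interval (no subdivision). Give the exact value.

1073.25

S = (b−a)/6 · [f(3) + 4f(4.5) + f(6)] = 0.5·[108 + 4·325.875 + 735] = 1073.25.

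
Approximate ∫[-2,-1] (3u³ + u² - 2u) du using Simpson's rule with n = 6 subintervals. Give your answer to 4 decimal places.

h = (-1 − (-2))/6 = 0.166667.
Nodes u₀,…,u₆ = -2, -1.833333, -1.666667, -1.5, -1.333333, -1.166667, -1.
f(u) = 3u³ + u² - 2u: f₀=-16, f₁=-11.458333, f₂=-7.777778, f₃=-4.875, f₄=-2.666667, f₅=-1.069444, f₆=0.
(h/3)·[f₀ + 4f₁ + 2f₂ + 4f₃ + 2f₄ + 4f₅ + f₆] = 0.055556·(-106.5) = -5.9167.

-5.9167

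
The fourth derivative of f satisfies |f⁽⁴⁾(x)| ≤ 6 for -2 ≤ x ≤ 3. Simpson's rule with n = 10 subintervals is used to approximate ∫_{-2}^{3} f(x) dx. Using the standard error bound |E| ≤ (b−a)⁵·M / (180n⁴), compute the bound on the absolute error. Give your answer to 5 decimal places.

|E| ≤ (5)⁵·6 / (180·10⁴) = 18750/1800000 = 0.01042.

0.01042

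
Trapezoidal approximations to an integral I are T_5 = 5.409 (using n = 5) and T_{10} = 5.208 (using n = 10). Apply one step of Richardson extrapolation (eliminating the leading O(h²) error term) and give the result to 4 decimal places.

R = (4·T_{10} − T_5) / 3 = (4·5.208 − 5.409)/3 = (15.423)/3 = 5.1410.

5.1410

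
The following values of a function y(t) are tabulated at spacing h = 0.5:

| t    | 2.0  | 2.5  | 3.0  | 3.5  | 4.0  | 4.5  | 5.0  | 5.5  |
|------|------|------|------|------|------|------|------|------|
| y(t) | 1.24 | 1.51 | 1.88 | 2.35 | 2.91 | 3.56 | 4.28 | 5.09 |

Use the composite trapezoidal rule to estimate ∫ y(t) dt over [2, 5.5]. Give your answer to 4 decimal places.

9.8275

h = 0.5, n = 7.
(h/2)·[y₀ + 2y₁ + 2y₂ + 2y₃ + 2y₄ + 2y₅ + 2y₆ + y₇] = 0.25·(39.31) = 9.8275.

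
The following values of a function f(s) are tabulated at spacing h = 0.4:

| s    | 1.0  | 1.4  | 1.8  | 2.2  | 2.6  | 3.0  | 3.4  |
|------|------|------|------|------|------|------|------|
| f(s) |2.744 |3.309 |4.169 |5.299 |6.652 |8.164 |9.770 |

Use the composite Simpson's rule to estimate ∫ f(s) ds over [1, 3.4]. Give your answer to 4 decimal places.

13.4992

h = 0.4, n = 6.
(h/3)·[y₀ + 4y₁ + 2y₂ + 4y₃ + 2y₄ + 4y₅ + y₆] = 0.133333·(101.244) = 13.4992.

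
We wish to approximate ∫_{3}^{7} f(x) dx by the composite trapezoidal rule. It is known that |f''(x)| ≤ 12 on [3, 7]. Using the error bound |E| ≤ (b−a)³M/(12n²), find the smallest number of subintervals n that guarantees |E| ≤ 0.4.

13

Need 768/(12n²) ≤ 0.4.
n² ≥ 768/(12·0.4) = 160 ⇒ n ≥ 12.6491, so the smallest n is 13.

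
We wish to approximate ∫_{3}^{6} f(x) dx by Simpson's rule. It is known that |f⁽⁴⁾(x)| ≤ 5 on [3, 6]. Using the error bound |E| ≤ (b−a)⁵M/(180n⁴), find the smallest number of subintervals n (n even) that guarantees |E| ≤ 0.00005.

20

Need 1215/(180n⁴) ≤ 0.00005.
n⁴ ≥ 1215/(180·0.00005) = 135000 ⇒ n ≥ 19.1683, so the smallest even n is 20. (n must be even for Simpson's rule.)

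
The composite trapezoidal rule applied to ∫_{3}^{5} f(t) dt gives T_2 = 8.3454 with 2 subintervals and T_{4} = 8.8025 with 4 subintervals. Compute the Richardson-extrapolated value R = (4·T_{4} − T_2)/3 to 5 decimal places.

R = (4·T_{4} − T_2) / 3 = (4·8.8025 − 8.3454)/3 = (26.8646)/3 = 8.95487.

8.95487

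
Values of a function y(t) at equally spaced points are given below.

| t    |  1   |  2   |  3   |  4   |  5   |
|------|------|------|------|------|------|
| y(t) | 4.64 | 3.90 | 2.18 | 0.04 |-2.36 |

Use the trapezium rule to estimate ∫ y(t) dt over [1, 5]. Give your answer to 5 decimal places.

h = 1, n = 4.
(h/2)·[y₀ + 2y₁ + 2y₂ + 2y₃ + y₄] = 0.5·(14.52) = 7.26000.

7.26000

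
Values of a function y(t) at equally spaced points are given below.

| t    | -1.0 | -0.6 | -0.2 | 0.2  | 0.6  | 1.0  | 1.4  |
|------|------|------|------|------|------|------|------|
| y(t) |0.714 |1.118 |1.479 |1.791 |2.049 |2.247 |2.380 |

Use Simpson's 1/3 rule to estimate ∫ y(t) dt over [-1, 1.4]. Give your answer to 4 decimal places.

h = 0.4, n = 6.
(h/3)·[y₀ + 4y₁ + 2y₂ + 4y₃ + 2y₄ + 4y₅ + y₆] = 0.133333·(30.774) = 4.1032.

4.1032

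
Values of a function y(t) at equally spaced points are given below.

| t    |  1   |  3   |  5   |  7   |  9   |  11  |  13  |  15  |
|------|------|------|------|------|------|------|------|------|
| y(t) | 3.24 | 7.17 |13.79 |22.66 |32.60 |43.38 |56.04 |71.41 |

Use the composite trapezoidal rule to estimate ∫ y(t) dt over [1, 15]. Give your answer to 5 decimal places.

h = 2, n = 7.
(h/2)·[y₀ + 2y₁ + 2y₂ + 2y₃ + 2y₄ + 2y₅ + 2y₆ + y₇] = 1·(425.93) = 425.93000.

425.93000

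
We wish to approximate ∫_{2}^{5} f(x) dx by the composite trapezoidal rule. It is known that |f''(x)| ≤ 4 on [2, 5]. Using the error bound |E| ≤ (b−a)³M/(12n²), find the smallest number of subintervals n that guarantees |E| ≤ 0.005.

43

Need 108/(12n²) ≤ 0.005.
n² ≥ 108/(12·0.005) = 1800 ⇒ n ≥ 42.4264, so the smallest n is 43.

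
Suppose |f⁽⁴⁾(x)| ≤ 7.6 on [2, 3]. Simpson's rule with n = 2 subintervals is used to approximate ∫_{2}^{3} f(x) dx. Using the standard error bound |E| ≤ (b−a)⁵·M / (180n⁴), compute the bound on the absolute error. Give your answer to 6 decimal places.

|E| ≤ (1)⁵·7.6 / (180·2⁴) = 7.6/2880 = 0.002639.

0.002639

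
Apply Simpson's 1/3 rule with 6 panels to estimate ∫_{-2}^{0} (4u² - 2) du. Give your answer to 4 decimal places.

h = (0 − (-2))/6 = 0.333333.
Nodes u₀,…,u₆ = -2, -1.666667, -1.333333, -1, -0.666667, -0.333333, 0.
f(u) = 4u² - 2: f₀=14, f₁=9.111111, f₂=5.111111, f₃=2, f₄=-0.222222, f₅=-1.555556, f₆=-2.
(h/3)·[f₀ + 4f₁ + 2f₂ + 4f₃ + 2f₄ + 4f₅ + f₆] = 0.111111·(60) = 6.6667.

6.6667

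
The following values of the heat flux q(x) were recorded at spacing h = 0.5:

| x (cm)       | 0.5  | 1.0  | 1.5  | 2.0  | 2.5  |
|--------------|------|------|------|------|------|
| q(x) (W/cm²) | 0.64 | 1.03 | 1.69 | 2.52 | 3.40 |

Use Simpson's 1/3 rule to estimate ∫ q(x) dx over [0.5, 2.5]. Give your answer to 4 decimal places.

h = 0.5, n = 4.
(h/3)·[y₀ + 4y₁ + 2y₂ + 4y₃ + y₄] = 0.166667·(21.62) = 3.6033.

3.6033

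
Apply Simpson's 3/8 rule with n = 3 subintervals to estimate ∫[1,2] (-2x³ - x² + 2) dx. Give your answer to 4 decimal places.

-7.8333

h = (2 − 1)/3 = 0.333333.
Nodes x₀,…,x₃ = 1, 1.333333, 1.666667, 2.
f(x) = -2x³ - x² + 2: f₀=-1, f₁=-4.518519, f₂=-10.037037, f₃=-18.
(3h/8)·[f₀ + 3f₁ + 3f₂ + f₃] = 0.125·(-62.666667) = -7.8333.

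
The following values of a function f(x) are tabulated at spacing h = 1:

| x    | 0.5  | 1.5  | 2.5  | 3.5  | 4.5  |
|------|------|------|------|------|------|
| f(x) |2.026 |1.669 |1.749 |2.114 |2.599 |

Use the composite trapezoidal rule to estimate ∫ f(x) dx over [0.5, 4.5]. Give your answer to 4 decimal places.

7.8445

h = 1, n = 4.
(h/2)·[y₀ + 2y₁ + 2y₂ + 2y₃ + y₄] = 0.5·(15.689) = 7.8445.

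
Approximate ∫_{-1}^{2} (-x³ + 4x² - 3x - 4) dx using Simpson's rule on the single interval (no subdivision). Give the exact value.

-8.25

S = (b−a)/6 · [f(-1) + 4f(0.5) + f(2)] = 0.5·[4 + 4·(-4.625) + (-2)] = -8.25.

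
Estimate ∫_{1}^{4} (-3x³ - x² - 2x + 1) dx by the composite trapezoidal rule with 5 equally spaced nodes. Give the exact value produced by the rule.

-230.859375

h = (4 − 1)/4 = 0.75.
Nodes x₀,…,x₄ = 1, 1.75, 2.5, 3.25, 4.
f(x) = -3x³ - x² - 2x + 1: f₀=-5, f₁=-21.640625, f₂=-57.125, f₃=-119.046875, f₄=-215.
(h/2)·[f₀ + 2f₁ + 2f₂ + 2f₃ + f₄] = 0.375·(-615.625) = -230.859375.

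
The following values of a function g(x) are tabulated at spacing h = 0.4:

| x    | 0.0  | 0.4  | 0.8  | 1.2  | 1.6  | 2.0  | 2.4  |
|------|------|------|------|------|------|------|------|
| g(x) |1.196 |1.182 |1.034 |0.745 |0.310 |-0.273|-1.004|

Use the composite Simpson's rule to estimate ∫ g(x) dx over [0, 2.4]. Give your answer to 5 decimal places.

h = 0.4, n = 6.
(h/3)·[y₀ + 4y₁ + 2y₂ + 4y₃ + 2y₄ + 4y₅ + y₆] = 0.133333·(9.496) = 1.26613.

1.26613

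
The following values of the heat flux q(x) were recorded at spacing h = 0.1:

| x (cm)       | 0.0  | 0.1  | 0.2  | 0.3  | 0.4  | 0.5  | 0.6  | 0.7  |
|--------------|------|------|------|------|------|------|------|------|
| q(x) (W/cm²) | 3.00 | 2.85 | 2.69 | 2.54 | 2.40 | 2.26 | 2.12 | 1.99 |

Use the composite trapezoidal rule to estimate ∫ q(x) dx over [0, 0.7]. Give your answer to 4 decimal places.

1.7355

h = 0.1, n = 7.
(h/2)·[y₀ + 2y₁ + 2y₂ + 2y₃ + 2y₄ + 2y₅ + 2y₆ + y₇] = 0.05·(34.71) = 1.7355.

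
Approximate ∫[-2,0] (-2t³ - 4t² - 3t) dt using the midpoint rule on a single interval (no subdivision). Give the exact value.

2

M = (b−a)·f(-1) = 2·(1) = 2.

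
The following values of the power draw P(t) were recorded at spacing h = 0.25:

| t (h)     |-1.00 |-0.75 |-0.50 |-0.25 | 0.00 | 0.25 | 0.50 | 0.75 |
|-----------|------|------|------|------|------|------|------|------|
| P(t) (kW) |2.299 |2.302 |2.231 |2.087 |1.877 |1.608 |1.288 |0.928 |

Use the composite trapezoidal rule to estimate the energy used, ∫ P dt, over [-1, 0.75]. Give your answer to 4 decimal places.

h = 0.25, n = 7.
(h/2)·[y₀ + 2y₁ + 2y₂ + 2y₃ + 2y₄ + 2y₅ + 2y₆ + y₇] = 0.125·(26.013) = 3.2516.

3.2516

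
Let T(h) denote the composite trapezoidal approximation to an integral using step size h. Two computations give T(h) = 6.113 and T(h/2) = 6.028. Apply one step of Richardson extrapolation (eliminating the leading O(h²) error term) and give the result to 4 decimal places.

R = (4·T(h/2) − T(h)) / 3 = (4·6.028 − 6.113)/3 = (17.999)/3 = 5.9997.

5.9997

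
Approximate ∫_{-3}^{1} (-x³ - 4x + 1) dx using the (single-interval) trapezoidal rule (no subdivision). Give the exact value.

72

T = (b−a)/2 · [f(-3) + f(1)] = 2·[40 + (-4)] = 72.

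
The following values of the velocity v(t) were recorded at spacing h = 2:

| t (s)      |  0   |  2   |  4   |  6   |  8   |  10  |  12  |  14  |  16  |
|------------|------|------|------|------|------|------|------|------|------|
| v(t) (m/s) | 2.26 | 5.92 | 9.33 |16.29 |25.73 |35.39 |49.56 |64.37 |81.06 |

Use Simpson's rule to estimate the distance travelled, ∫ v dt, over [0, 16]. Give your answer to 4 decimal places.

493.6267

h = 2, n = 8.
(h/3)·[y₀ + 4y₁ + 2y₂ + 4y₃ + 2y₄ + 4y₅ + 2y₆ + 4y₇ + y₈] = 0.666667·(740.44) = 493.6267.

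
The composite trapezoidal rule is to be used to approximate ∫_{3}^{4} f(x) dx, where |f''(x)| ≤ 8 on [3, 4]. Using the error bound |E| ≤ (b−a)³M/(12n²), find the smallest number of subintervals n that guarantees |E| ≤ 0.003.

15

Need 8/(12n²) ≤ 0.003.
n² ≥ 8/(12·0.003) = 222.222 ⇒ n ≥ 14.9071, so the smallest n is 15.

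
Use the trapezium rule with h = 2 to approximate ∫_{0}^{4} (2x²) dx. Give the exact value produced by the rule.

h = (4 − 0)/2 = 2.
Nodes x₀,…,x₂ = 0, 2, 4.
f(x) = 2x²: f₀=0, f₁=8, f₂=32.
(h/2)·[f₀ + 2f₁ + f₂] = 1·(48) = 48.

48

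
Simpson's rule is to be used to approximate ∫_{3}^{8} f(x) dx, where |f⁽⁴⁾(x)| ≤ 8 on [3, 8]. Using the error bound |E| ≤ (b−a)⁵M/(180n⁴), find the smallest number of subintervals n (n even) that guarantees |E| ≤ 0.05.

Need 25000/(180n⁴) ≤ 0.05.
n⁴ ≥ 25000/(180·0.05) = 2777.78 ⇒ n ≥ 7.2598, so the smallest even n is 8. (n must be even for Simpson's rule.)

8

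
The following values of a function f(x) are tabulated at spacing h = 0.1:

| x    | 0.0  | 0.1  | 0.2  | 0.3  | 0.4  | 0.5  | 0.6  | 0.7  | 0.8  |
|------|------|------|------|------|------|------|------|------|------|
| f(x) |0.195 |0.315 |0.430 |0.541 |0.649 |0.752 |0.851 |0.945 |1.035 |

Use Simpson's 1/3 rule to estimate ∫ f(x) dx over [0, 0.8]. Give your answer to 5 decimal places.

0.51007

h = 0.1, n = 8.
(h/3)·[y₀ + 4y₁ + 2y₂ + 4y₃ + 2y₄ + 4y₅ + 2y₆ + 4y₇ + y₈] = 0.033333·(15.302) = 0.51007.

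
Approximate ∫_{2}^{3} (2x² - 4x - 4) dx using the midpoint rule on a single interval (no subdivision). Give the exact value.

-1.5

M = (b−a)·f(2.5) = 1·(-1.5) = -1.5.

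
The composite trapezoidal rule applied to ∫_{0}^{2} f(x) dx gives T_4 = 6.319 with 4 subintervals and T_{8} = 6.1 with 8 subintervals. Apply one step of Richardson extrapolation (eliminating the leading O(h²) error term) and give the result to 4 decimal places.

6.0270

R = (4·T_{8} − T_4) / 3 = (4·6.1 − 6.319)/3 = (18.081)/3 = 6.0270.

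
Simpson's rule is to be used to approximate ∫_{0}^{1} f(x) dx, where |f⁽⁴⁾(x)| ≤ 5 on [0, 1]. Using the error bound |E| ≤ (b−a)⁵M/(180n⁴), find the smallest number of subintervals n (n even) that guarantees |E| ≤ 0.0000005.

16

Need 5/(180n⁴) ≤ 0.0000005.
n⁴ ≥ 5/(180·0.0000005) = 55555.6 ⇒ n ≥ 15.3526, so the smallest even n is 16. (n must be even for Simpson's rule.)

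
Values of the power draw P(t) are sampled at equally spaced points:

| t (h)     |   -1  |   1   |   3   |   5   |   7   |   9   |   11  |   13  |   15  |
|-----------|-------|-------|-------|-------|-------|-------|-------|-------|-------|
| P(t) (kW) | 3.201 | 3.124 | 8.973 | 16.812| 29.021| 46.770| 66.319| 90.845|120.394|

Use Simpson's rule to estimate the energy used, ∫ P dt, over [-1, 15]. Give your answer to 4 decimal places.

h = 2, n = 8.
(h/3)·[y₀ + 4y₁ + 2y₂ + 4y₃ + 2y₄ + 4y₅ + 2y₆ + 4y₇ + y₈] = 0.666667·(962.425) = 641.6167.

641.6167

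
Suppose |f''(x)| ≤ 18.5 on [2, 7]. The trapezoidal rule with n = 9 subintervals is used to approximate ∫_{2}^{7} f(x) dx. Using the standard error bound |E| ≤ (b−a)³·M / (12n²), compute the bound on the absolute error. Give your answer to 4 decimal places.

|E| ≤ (5)³·18.5 / (12·9²) = 2312.5/972 = 2.3791.

2.3791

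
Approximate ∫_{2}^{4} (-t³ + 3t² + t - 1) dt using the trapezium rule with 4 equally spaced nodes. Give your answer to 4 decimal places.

h = (4 − 2)/3 = 0.666667.
Nodes t₀,…,t₃ = 2, 2.666667, 3.333333, 4.
f(t) = -t³ + 3t² + t - 1: f₀=5, f₁=4.037037, f₂=-1.370370, f₃=-13.
(h/2)·[f₀ + 2f₁ + 2f₂ + f₃] = 0.333333·(-2.666667) = -0.8889.

-0.8889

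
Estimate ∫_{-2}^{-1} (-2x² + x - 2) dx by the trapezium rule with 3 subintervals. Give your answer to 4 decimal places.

h = (-1 − (-2))/3 = 0.333333.
Nodes x₀,…,x₃ = -2, -1.666667, -1.333333, -1.
f(x) = -2x² + x - 2: f₀=-12, f₁=-9.222222, f₂=-6.888889, f₃=-5.
(h/2)·[f₀ + 2f₁ + 2f₂ + f₃] = 0.166667·(-49.222222) = -8.2037.

-8.2037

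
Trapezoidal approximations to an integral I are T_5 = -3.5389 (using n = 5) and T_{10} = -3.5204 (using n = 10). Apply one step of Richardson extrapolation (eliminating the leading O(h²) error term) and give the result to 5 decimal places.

R = (4·T_{10} − T_5) / 3 = (4·(-3.5204) − (-3.5389))/3 = (-10.5427)/3 = -3.51423.

-3.51423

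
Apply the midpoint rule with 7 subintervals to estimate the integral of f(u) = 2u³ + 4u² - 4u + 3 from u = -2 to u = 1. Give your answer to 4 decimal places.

19.4541

h = (1 − (-2))/7 = 0.428571.
Midpoints m₁,…,m₇ = -1.785714, -1.357143, -0.928571, -0.5, -0.071429, 0.357143, 0.785714.
f(m₁)=11.509475, f(m₂)=10.796647, f(m₃)=8.561953, f(m₄)=5.75, f(m₅)=3.305394, f(m₆)=2.172741, f(m₇)=3.296647.
h·[f(m₁) + f(m₂) + f(m₃) + f(m₄) + f(m₅) + f(m₆) + f(m₇)] = 0.428571·(45.392857) = 19.4541.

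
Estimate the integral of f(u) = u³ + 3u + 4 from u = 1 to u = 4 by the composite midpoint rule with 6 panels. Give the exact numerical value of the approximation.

97.78125

h = (4 − 1)/6 = 0.5.
Midpoints m₁,…,m₆ = 1.25, 1.75, 2.25, 2.75, 3.25, 3.75.
f(m₁)=9.703125, f(m₂)=14.609375, f(m₃)=22.140625, f(m₄)=33.046875, f(m₅)=48.078125, f(m₆)=67.984375.
h·[f(m₁) + f(m₂) + f(m₃) + f(m₄) + f(m₅) + f(m₆)] = 0.5·(195.5625) = 97.78125.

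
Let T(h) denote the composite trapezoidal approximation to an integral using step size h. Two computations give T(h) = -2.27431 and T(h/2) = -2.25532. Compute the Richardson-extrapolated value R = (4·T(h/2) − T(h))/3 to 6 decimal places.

-2.248990

R = (4·T(h/2) − T(h)) / 3 = (4·(-2.25532) − (-2.27431))/3 = (-6.74697)/3 = -2.248990.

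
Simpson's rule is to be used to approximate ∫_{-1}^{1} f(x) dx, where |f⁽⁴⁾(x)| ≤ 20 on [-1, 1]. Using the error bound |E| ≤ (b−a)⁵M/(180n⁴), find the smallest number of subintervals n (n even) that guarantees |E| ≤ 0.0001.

14

Need 640/(180n⁴) ≤ 0.0001.
n⁴ ≥ 640/(180·0.0001) = 35555.6 ⇒ n ≥ 13.7318, so the smallest even n is 14. (n must be even for Simpson's rule.)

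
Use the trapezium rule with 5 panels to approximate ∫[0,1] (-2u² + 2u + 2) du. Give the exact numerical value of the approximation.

h = (1 − 0)/5 = 0.2.
Nodes u₀,…,u₅ = 0, 0.2, 0.4, 0.6, 0.8, 1.
f(u) = -2u² + 2u + 2: f₀=2, f₁=2.32, f₂=2.48, f₃=2.48, f₄=2.32, f₅=2.
(h/2)·[f₀ + 2f₁ + 2f₂ + 2f₃ + 2f₄ + f₅] = 0.1·(23.2) = 2.32.

2.32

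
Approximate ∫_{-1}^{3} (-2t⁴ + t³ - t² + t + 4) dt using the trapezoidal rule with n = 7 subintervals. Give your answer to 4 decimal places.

-72.5648

h = (3 − (-1))/7 = 0.571429.
Nodes t₀,…,t₇ = -1, -0.428571, 0.142857, 0.714286, 1.285714, 1.857143, 2.428571, 3.
f(t) = -2t⁴ + t³ - t² + t + 4: f₀=-1, f₁=3.241566, f₂=4.124531, f₃=4.047897, f₄=0.292795, f₅=-14.977509, f₆=-54.717618, f₇=-137.
(h/2)·[f₀ + 2f₁ + 2f₂ + 2f₃ + 2f₄ + 2f₅ + 2f₆ + f₇] = 0.285714·(-253.976676) = -72.5648.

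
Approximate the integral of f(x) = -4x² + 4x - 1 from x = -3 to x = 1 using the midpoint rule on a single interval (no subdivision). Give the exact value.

M = (b−a)·f(-1) = 4·(-9) = -36.

-36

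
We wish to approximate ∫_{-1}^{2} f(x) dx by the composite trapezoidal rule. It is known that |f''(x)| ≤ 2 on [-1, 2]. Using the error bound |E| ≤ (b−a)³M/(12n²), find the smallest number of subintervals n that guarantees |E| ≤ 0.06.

9

Need 54/(12n²) ≤ 0.06.
n² ≥ 54/(12·0.06) = 75 ⇒ n ≥ 8.6603, so the smallest n is 9.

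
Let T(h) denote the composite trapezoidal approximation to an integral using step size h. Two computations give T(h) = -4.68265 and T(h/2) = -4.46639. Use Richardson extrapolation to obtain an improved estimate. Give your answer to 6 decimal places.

-4.394303

R = (4·T(h/2) − T(h)) / 3 = (4·(-4.46639) − (-4.68265))/3 = (-13.18291)/3 = -4.394303.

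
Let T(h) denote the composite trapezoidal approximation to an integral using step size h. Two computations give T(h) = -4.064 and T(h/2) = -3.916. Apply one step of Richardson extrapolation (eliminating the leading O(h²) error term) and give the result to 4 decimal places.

-3.8667

R = (4·T(h/2) − T(h)) / 3 = (4·(-3.916) − (-4.064))/3 = (-11.600)/3 = -3.8667.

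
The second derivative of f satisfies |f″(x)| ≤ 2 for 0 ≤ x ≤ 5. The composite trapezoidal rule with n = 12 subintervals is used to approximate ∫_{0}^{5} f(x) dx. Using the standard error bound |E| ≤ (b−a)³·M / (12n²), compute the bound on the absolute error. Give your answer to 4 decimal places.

0.1447

|E| ≤ (5)³·2 / (12·12²) = 250/1728 = 0.1447.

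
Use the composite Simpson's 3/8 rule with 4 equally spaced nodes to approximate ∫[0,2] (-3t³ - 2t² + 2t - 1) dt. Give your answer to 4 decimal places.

-15.3333

h = (2 − 0)/3 = 0.666667.
Nodes t₀,…,t₃ = 0, 0.666667, 1.333333, 2.
f(t) = -3t³ - 2t² + 2t - 1: f₀=-1, f₁=-1.444444, f₂=-9, f₃=-29.
(3h/8)·[f₀ + 3f₁ + 3f₂ + f₃] = 0.25·(-61.333333) = -15.3333.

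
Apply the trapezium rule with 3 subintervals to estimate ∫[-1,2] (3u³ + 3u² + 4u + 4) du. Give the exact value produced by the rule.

42

h = (2 − (-1))/3 = 1.
Nodes u₀,…,u₃ = -1, 0, 1, 2.
f(u) = 3u³ + 3u² + 4u + 4: f₀=0, f₁=4, f₂=14, f₃=48.
(h/2)·[f₀ + 2f₁ + 2f₂ + f₃] = 0.5·(84) = 42.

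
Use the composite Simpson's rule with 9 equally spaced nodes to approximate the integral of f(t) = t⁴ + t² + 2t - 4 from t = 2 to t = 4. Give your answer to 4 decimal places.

221.0677

h = (4 − 2)/8 = 0.25.
Nodes t₀,…,t₈ = 2, 2.25, 2.5, 2.75, 3, 3.25, 3.5, 3.75, 4.
f(t) = t⁴ + t² + 2t - 4: f₀=20, f₁=31.19140625, f₂=46.3125, f₃=66.25390625, f₄=92, f₅=124.62890625, f₆=165.3125, f₇=215.31640625, f₈=276.
(h/3)·[f₀ + 4f₁ + 2f₂ + 4f₃ + 2f₄ + 4f₅ + 2f₆ + 4f₇ + f₈] = 0.083333·(2652.8125) = 221.0677.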